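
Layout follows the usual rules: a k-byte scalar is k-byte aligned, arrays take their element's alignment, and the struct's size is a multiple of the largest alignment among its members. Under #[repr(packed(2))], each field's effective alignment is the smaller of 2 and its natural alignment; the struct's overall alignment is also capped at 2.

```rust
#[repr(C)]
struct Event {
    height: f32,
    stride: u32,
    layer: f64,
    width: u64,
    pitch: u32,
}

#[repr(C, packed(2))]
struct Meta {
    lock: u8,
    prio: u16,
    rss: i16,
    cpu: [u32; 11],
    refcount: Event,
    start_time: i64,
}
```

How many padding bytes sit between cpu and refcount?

Event: @0: height [4B, align 4] → 4; @4: stride [4B, align 4] → 8; @8: layer [8B, align 8] → 16; @16: width [8B, align 8] → 24; @24: pitch [4B, align 4] → 28; +4 tail pad (align 8); size 32, align 8
@0: lock [1B, align 1] → 1
+1 pad (align 2)
@2: prio [2B, align 2] → 4
@4: rss [2B, align 2] → 6
@6: cpu [44B, align 2] → 50
@50: refcount [32B, align 2] → 82

0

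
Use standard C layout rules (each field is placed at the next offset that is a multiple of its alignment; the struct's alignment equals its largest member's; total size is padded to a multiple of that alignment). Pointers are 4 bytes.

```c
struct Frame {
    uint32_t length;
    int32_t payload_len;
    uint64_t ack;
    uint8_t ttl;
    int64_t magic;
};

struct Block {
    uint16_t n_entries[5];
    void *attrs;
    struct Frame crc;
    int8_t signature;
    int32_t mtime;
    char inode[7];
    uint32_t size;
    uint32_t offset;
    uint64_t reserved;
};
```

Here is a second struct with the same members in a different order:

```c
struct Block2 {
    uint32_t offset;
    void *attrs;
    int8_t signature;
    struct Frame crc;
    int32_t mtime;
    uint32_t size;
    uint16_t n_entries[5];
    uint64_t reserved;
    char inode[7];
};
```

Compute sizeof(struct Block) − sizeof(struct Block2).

Frame: 0..4  length  (4B, 4-aligned); 4..8  payload_len  (4B, 4-aligned); 8..16  ack  (8B, 8-aligned); 16..17  ttl  (1B, 1-aligned); 17..24  -- padding (7B); 24..32  magic  (8B, 8-aligned); sizeof = 32, alignof = 8
0..10  n_entries  (10B, 2-aligned)
10..12  -- padding (2B)
12..16  attrs  (4B, 4-aligned)
16..48  crc  (32B, 8-aligned)
48..49  signature  (1B, 1-aligned)
49..52  -- padding (3B)
52..56  mtime  (4B, 4-aligned)
56..63  inode  (7B, 1-aligned)
63..64  -- padding (1B)
64..68  size  (4B, 4-aligned)
68..72  offset  (4B, 4-aligned)
72..80  reserved  (8B, 8-aligned)
sizeof = 80, alignof = 8
— Block2 —
0..4  offset  (4B, 4-aligned)
4..8  attrs  (4B, 4-aligned)
8..9  signature  (1B, 1-aligned)
9..16  -- padding (7B)
16..48  crc  (32B, 8-aligned)
48..52  mtime  (4B, 4-aligned)
52..56  size  (4B, 4-aligned)
56..66  n_entries  (10B, 2-aligned)
66..72  -- padding (6B)
72..80  reserved  (8B, 8-aligned)
80..87  inode  (7B, 1-aligned)
87..88  -- tail padding (1B)
sizeof = 88, alignof = 8
80 − 88 = -8

-8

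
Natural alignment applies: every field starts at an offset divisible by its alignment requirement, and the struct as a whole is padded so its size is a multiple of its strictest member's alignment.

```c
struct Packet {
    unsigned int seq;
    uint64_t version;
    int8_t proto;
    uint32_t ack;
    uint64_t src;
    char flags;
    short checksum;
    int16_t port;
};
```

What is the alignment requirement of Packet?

8

member alignments: seq=4, version=8, proto=1, ack=4, src=8, flags=1, checksum=2, port=2
max = 8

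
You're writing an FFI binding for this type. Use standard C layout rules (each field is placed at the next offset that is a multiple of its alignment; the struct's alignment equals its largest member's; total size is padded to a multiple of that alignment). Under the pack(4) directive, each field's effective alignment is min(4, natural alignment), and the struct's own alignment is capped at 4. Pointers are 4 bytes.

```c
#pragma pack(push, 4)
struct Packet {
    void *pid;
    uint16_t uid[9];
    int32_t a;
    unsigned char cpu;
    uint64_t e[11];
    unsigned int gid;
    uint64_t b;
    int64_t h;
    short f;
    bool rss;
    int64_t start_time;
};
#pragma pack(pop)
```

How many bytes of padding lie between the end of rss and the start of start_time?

pid at 0 (size 4, align 4) → ends 4
uid at 4 (size 18, align 2) → ends 22
pad 2 to align 4 for a
a at 24 (size 4, align 4) → ends 28
cpu at 28 (size 1, align 1) → ends 29
pad 3 to align 4 for e
e at 32 (size 88, align 4) → ends 120
gid at 120 (size 4, align 4) → ends 124
b at 124 (size 8, align 4) → ends 132
h at 132 (size 8, align 4) → ends 140
f at 140 (size 2, align 2) → ends 142
rss at 142 (size 1, align 1) → ends 143
pad 1 to align 4 for start_time
start_time at 144 (size 8, align 4) → ends 152

1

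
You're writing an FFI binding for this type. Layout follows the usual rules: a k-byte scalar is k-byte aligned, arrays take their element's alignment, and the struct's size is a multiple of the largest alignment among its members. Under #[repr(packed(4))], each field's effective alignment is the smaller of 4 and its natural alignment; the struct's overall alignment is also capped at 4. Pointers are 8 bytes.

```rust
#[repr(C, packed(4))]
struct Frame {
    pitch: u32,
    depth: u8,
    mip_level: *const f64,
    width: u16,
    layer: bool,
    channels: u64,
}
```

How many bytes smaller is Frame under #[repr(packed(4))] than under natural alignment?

natural layout:
  0..4  pitch  (4B, 4-aligned)
  4..5  depth  (1B, 1-aligned)
  5..8  -- padding (3B)
  8..16  mip_level  (8B, 8-aligned)
  16..18  width  (2B, 2-aligned)
  18..19  layer  (1B, 1-aligned)
  19..24  -- padding (5B)
  24..32  channels  (8B, 8-aligned)
  sizeof = 32, alignof = 8
packed(4) layout:
  0..4  pitch  (4B, 4-aligned)
  4..5  depth  (1B, 1-aligned)
  5..8  -- padding (3B)
  8..16  mip_level  (8B, 4-aligned)
  16..18  width  (2B, 2-aligned)
  18..19  layer  (1B, 1-aligned)
  19..20  -- padding (1B)
  20..28  channels  (8B, 4-aligned)
  sizeof = 28, alignof = 4
32 − 28 = 4

4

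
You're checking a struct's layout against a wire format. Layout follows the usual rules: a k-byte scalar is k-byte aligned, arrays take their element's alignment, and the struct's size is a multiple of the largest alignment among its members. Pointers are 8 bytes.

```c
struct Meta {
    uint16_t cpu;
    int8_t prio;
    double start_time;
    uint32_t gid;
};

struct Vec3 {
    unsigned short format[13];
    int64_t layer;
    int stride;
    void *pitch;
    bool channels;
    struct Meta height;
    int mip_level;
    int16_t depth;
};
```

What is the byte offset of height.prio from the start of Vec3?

Meta: @0: cpu [2B, align 2] → 2; @2: prio [1B, align 1] → 3; +5 pad (align 8); @8: start_time [8B, align 8] → 16; @16: gid [4B, align 4] → 20; +4 tail pad (align 8); size 24, align 8
@0: format [26B, align 2] → 26
+6 pad (align 8)
@32: layer [8B, align 8] → 40
@40: stride [4B, align 4] → 44
+4 pad (align 8)
@48: pitch [8B, align 8] → 56
@56: channels [1B, align 1] → 57
+7 pad (align 8)
@64: height [24B, align 8] → 88
within Meta: prio at 2
64 + 2 = 66

66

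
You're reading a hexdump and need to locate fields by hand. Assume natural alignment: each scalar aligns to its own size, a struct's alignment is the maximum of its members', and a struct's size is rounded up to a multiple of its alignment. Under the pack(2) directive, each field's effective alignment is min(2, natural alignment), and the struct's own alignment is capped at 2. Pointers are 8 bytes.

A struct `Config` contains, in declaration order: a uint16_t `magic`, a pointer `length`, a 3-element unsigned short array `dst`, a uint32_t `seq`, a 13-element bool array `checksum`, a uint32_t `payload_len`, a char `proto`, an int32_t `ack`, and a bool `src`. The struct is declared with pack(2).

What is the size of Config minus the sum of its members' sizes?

3

@0: magic [2B, align 2] → 2
@2: length [8B, align 2] → 10
@10: dst [6B, align 2] → 16
@16: seq [4B, align 2] → 20
@20: checksum [13B, align 1] → 33
+1 pad (align 2)
@34: payload_len [4B, align 2] → 38
@38: proto [1B, align 1] → 39
+1 pad (align 2)
@40: ack [4B, align 2] → 44
@44: src [1B, align 1] → 45
+1 tail pad (align 2)
size 46, align 2
data bytes 43, size 46 → padding 3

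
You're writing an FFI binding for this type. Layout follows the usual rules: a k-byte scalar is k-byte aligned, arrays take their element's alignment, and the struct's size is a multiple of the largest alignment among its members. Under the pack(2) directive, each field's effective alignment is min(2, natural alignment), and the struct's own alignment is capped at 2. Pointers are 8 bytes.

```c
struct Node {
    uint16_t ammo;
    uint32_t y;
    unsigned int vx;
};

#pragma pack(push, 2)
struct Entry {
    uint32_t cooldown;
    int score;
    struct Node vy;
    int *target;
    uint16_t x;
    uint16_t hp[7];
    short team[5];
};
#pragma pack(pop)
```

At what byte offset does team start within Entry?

Node: 0..2  ammo  (2B, 2-aligned); 2..4  -- padding (2B); 4..8  y  (4B, 4-aligned); 8..12  vx  (4B, 4-aligned); sizeof = 12, alignof = 4
0..4  cooldown  (4B, 2-aligned)
4..8  score  (4B, 2-aligned)
8..20  vy  (12B, 2-aligned)
20..28  target  (8B, 2-aligned)
28..30  x  (2B, 2-aligned)
30..44  hp  (14B, 2-aligned)
44..54  team  (10B, 2-aligned)

44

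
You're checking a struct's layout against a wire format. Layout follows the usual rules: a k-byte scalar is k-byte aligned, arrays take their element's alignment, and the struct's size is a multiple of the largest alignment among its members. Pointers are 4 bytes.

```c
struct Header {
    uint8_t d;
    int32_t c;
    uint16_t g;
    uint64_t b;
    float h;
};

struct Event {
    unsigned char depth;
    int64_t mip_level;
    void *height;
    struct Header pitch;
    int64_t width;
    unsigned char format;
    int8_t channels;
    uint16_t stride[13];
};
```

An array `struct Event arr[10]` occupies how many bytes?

Header: @0: d [1B, align 1] → 1; +3 pad (align 4); @4: c [4B, align 4] → 8; @8: g [2B, align 2] → 10; +6 pad (align 8); @16: b [8B, align 8] → 24; @24: h [4B, align 4] → 28; +4 tail pad (align 8); size 32, align 8
@0: depth [1B, align 1] → 1
+7 pad (align 8)
@8: mip_level [8B, align 8] → 16
@16: height [4B, align 4] → 20
+4 pad (align 8)
@24: pitch [32B, align 8] → 56
@56: width [8B, align 8] → 64
@64: format [1B, align 1] → 65
@65: channels [1B, align 1] → 66
@66: stride [26B, align 2] → 92
+4 tail pad (align 8)
size 96, align 8
array of 10: 10 × 96 = 960

960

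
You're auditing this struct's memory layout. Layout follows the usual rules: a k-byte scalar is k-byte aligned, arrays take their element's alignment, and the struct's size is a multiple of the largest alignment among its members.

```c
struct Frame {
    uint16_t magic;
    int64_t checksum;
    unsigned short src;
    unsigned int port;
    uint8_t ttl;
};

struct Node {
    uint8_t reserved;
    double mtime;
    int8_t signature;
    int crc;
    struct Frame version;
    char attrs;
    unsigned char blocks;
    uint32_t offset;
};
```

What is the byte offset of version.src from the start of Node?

Frame: magic at 0 (size 2, align 2) → ends 2; pad 6 to align 8 for checksum; checksum at 8 (size 8, align 8) → ends 16; src at 16 (size 2, align 2) → ends 18; pad 2 to align 4 for port; port at 20 (size 4, align 4) → ends 24; ttl at 24 (size 1, align 1) → ends 25; tail pad 7 to reach multiple of 8; total 32 bytes, alignment 8
reserved at 0 (size 1, align 1) → ends 1
pad 7 to align 8 for mtime
mtime at 8 (size 8, align 8) → ends 16
signature at 16 (size 1, align 1) → ends 17
pad 3 to align 4 for crc
crc at 20 (size 4, align 4) → ends 24
version at 24 (size 32, align 8) → ends 56
within Frame: src at 16
24 + 16 = 40

40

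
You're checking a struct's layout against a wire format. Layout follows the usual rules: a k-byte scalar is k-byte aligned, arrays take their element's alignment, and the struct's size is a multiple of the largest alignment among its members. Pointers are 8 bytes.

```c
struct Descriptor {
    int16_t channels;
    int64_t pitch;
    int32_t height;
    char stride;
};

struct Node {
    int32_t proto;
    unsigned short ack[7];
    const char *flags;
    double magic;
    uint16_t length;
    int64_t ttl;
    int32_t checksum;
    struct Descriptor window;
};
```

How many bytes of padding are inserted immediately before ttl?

6

Descriptor: 0..2  channels  (2B, 2-aligned); 2..8  -- padding (6B); 8..16  pitch  (8B, 8-aligned); 16..20  height  (4B, 4-aligned); 20..21  stride  (1B, 1-aligned); 21..24  -- tail padding (3B); sizeof = 24, alignof = 8
0..4  proto  (4B, 4-aligned)
4..18  ack  (14B, 2-aligned)
18..24  -- padding (6B)
24..32  flags  (8B, 8-aligned)
32..40  magic  (8B, 8-aligned)
40..42  length  (2B, 2-aligned)
42..48  -- padding (6B)
48..56  ttl  (8B, 8-aligned)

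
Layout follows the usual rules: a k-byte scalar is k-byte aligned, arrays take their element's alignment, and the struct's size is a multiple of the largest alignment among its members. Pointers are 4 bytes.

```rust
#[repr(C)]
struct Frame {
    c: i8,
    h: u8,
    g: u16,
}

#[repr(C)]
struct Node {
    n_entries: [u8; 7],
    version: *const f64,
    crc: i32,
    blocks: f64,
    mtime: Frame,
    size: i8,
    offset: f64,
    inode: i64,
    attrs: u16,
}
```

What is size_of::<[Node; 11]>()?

616

Frame: @0: c [1B, align 1] → 1; @1: h [1B, align 1] → 2; @2: g [2B, align 2] → 4; size 4, align 2
@0: n_entries [7B, align 1] → 7
+1 pad (align 4)
@8: version [4B, align 4] → 12
@12: crc [4B, align 4] → 16
@16: blocks [8B, align 8] → 24
@24: mtime [4B, align 2] → 28
@28: size [1B, align 1] → 29
+3 pad (align 8)
@32: offset [8B, align 8] → 40
@40: inode [8B, align 8] → 48
@48: attrs [2B, align 2] → 50
+6 tail pad (align 8)
size 56, align 8
array of 11: 11 × 56 = 616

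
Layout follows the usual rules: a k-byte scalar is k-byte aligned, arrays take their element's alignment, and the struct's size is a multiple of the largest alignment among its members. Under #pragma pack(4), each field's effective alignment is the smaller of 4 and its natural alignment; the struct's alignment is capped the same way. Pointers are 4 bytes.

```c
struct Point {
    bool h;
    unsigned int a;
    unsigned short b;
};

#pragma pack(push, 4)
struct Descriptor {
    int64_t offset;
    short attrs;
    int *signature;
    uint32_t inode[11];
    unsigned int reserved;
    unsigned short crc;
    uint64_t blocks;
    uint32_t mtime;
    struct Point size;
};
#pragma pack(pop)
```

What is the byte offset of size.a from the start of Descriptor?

Point: 0..1  h  (1B, 1-aligned); 1..4  -- padding (3B); 4..8  a  (4B, 4-aligned); 8..10  b  (2B, 2-aligned); 10..12  -- tail padding (2B); sizeof = 12, alignof = 4
0..8  offset  (8B, 4-aligned)
8..10  attrs  (2B, 2-aligned)
10..12  -- padding (2B)
12..16  signature  (4B, 4-aligned)
16..60  inode  (44B, 4-aligned)
60..64  reserved  (4B, 4-aligned)
64..66  crc  (2B, 2-aligned)
66..68  -- padding (2B)
68..76  blocks  (8B, 4-aligned)
76..80  mtime  (4B, 4-aligned)
80..92  size  (12B, 4-aligned)
within Point: a at 4
80 + 4 = 84

84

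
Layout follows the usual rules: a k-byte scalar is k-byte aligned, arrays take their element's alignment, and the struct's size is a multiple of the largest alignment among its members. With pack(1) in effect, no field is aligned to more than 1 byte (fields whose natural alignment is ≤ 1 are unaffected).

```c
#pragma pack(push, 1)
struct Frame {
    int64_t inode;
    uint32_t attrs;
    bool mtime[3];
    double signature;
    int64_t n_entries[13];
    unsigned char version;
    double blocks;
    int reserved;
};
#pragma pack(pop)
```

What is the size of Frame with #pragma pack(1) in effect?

@0: inode [8B, align 1] → 8
@8: attrs [4B, align 1] → 12
@12: mtime [3B, align 1] → 15
@15: signature [8B, align 1] → 23
@23: n_entries [104B, align 1] → 127
@127: version [1B, align 1] → 128
@128: blocks [8B, align 1] → 136
@136: reserved [4B, align 1] → 140
size 140, align 1

140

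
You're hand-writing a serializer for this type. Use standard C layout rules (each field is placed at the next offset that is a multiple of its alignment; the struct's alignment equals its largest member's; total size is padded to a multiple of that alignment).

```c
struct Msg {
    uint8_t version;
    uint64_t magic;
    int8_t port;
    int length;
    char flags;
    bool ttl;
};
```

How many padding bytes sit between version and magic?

version at 0 (size 1, align 1) → ends 1
pad 7 to align 8 for magic
magic at 8 (size 8, align 8) → ends 16

7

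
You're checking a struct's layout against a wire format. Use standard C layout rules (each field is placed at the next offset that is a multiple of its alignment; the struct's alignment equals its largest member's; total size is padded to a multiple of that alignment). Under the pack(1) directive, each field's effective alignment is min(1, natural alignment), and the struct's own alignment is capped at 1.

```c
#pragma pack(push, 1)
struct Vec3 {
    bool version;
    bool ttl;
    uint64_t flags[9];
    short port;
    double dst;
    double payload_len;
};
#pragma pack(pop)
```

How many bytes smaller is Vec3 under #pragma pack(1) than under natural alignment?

natural layout:
  @0: version [1B, align 1] → 1
  @1: ttl [1B, align 1] → 2
  +6 pad (align 8)
  @8: flags [72B, align 8] → 80
  @80: port [2B, align 2] → 82
  +6 pad (align 8)
  @88: dst [8B, align 8] → 96
  @96: payload_len [8B, align 8] → 104
  size 104, align 8
packed(1) layout:
  @0: version [1B, align 1] → 1
  @1: ttl [1B, align 1] → 2
  @2: flags [72B, align 1] → 74
  @74: port [2B, align 1] → 76
  @76: dst [8B, align 1] → 84
  @84: payload_len [8B, align 1] → 92
  size 92, align 1
104 − 92 = 12

12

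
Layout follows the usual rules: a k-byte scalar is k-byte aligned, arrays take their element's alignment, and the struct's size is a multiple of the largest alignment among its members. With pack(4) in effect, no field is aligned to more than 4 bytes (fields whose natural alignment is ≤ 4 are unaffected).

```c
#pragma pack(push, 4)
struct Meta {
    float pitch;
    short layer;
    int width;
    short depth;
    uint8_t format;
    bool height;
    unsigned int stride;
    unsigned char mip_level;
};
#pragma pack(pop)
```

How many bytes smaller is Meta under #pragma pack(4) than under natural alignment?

0

natural layout:
  @0: pitch [4B, align 4] → 4
  @4: layer [2B, align 2] → 6
  +2 pad (align 4)
  @8: width [4B, align 4] → 12
  @12: depth [2B, align 2] → 14
  @14: format [1B, align 1] → 15
  @15: height [1B, align 1] → 16
  @16: stride [4B, align 4] → 20
  @20: mip_level [1B, align 1] → 21
  +3 tail pad (align 4)
  size 24, align 4
packed(4) layout:
  @0: pitch [4B, align 4] → 4
  @4: layer [2B, align 2] → 6
  +2 pad (align 4)
  @8: width [4B, align 4] → 12
  @12: depth [2B, align 2] → 14
  @14: format [1B, align 1] → 15
  @15: height [1B, align 1] → 16
  @16: stride [4B, align 4] → 20
  @20: mip_level [1B, align 1] → 21
  +3 tail pad (align 4)
  size 24, align 4
24 − 24 = 0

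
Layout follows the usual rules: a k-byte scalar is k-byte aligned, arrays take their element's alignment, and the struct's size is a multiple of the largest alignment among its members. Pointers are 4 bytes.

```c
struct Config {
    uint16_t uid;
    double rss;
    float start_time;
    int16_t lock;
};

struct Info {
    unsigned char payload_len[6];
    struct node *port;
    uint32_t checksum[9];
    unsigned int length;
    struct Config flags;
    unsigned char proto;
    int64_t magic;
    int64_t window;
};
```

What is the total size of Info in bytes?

Config: uid at 0 (size 2, align 2) → ends 2; pad 6 to align 8 for rss; rss at 8 (size 8, align 8) → ends 16; start_time at 16 (size 4, align 4) → ends 20; lock at 20 (size 2, align 2) → ends 22; tail pad 2 to reach multiple of 8; total 24 bytes, alignment 8
payload_len at 0 (size 6, align 1) → ends 6
pad 2 to align 4 for port
port at 8 (size 4, align 4) → ends 12
checksum at 12 (size 36, align 4) → ends 48
length at 48 (size 4, align 4) → ends 52
pad 4 to align 8 for flags
flags at 56 (size 24, align 8) → ends 80
proto at 80 (size 1, align 1) → ends 81
pad 7 to align 8 for magic
magic at 88 (size 8, align 8) → ends 96
window at 96 (size 8, align 8) → ends 104
total 104 bytes, alignment 8

104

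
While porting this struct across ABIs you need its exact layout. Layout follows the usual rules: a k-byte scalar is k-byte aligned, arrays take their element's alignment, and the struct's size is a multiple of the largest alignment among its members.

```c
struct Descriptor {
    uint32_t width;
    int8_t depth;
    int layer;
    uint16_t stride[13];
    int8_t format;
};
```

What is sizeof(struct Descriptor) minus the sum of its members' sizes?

width at 0 (size 4, align 4) → ends 4
depth at 4 (size 1, align 1) → ends 5
pad 3 to align 4 for layer
layer at 8 (size 4, align 4) → ends 12
stride at 12 (size 26, align 2) → ends 38
format at 38 (size 1, align 1) → ends 39
tail pad 1 to reach multiple of 4
total 40 bytes, alignment 4
data bytes 36, size 40 → padding 4

4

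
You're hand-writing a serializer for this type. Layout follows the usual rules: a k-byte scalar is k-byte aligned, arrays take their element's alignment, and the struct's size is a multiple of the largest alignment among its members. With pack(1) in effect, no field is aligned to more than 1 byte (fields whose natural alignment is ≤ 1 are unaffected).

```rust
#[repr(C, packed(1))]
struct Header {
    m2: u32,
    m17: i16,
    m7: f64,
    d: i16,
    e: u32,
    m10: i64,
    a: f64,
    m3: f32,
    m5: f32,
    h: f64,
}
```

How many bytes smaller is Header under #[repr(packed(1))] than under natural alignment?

4

natural layout:
  @0: m2 [4B, align 4] → 4
  @4: m17 [2B, align 2] → 6
  +2 pad (align 8)
  @8: m7 [8B, align 8] → 16
  @16: d [2B, align 2] → 18
  +2 pad (align 4)
  @20: e [4B, align 4] → 24
  @24: m10 [8B, align 8] → 32
  @32: a [8B, align 8] → 40
  @40: m3 [4B, align 4] → 44
  @44: m5 [4B, align 4] → 48
  @48: h [8B, align 8] → 56
  size 56, align 8
packed(1) layout:
  @0: m2 [4B, align 1] → 4
  @4: m17 [2B, align 1] → 6
  @6: m7 [8B, align 1] → 14
  @14: d [2B, align 1] → 16
  @16: e [4B, align 1] → 20
  @20: m10 [8B, align 1] → 28
  @28: a [8B, align 1] → 36
  @36: m3 [4B, align 1] → 40
  @40: m5 [4B, align 1] → 44
  @44: h [8B, align 1] → 52
  size 52, align 1
56 − 52 = 4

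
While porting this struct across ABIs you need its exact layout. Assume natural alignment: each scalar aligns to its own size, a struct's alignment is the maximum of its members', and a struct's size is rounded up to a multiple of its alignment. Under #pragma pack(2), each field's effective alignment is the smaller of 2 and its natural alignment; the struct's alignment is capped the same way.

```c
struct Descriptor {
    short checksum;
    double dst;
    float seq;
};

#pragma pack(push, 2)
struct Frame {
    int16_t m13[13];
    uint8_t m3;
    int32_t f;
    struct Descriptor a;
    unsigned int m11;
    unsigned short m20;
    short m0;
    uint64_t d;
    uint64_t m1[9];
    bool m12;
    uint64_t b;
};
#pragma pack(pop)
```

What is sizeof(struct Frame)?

Descriptor: @0: checksum [2B, align 2] → 2; +6 pad (align 8); @8: dst [8B, align 8] → 16; @16: seq [4B, align 4] → 20; +4 tail pad (align 8); size 24, align 8
@0: m13 [26B, align 2] → 26
@26: m3 [1B, align 1] → 27
+1 pad (align 2)
@28: f [4B, align 2] → 32
@32: a [24B, align 2] → 56
@56: m11 [4B, align 2] → 60
@60: m20 [2B, align 2] → 62
@62: m0 [2B, align 2] → 64
@64: d [8B, align 2] → 72
@72: m1 [72B, align 2] → 144
@144: m12 [1B, align 1] → 145
+1 pad (align 2)
@146: b [8B, align 2] → 154
size 154, align 2

154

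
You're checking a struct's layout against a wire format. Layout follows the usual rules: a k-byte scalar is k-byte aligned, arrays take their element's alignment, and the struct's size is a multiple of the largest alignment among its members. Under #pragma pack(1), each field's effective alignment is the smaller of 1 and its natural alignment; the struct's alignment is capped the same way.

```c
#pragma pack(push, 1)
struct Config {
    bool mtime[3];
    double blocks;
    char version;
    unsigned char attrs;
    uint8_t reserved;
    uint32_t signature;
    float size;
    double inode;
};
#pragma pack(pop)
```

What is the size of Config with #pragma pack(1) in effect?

30

@0: mtime [3B, align 1] → 3
@3: blocks [8B, align 1] → 11
@11: version [1B, align 1] → 12
@12: attrs [1B, align 1] → 13
@13: reserved [1B, align 1] → 14
@14: signature [4B, align 1] → 18
@18: size [4B, align 1] → 22
@22: inode [8B, align 1] → 30
size 30, align 1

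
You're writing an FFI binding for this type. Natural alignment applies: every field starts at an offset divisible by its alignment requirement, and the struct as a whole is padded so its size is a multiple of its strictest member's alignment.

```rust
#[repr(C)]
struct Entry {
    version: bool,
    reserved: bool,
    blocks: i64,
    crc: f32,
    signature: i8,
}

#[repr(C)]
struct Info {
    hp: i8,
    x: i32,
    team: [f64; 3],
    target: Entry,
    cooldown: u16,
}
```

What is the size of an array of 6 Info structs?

384

Entry: @0: version [1B, align 1] → 1; @1: reserved [1B, align 1] → 2; +6 pad (align 8); @8: blocks [8B, align 8] → 16; @16: crc [4B, align 4] → 20; @20: signature [1B, align 1] → 21; +3 tail pad (align 8); size 24, align 8
@0: hp [1B, align 1] → 1
+3 pad (align 4)
@4: x [4B, align 4] → 8
@8: team [24B, align 8] → 32
@32: target [24B, align 8] → 56
@56: cooldown [2B, align 2] → 58
+6 tail pad (align 8)
size 64, align 8
array of 6: 6 × 64 = 384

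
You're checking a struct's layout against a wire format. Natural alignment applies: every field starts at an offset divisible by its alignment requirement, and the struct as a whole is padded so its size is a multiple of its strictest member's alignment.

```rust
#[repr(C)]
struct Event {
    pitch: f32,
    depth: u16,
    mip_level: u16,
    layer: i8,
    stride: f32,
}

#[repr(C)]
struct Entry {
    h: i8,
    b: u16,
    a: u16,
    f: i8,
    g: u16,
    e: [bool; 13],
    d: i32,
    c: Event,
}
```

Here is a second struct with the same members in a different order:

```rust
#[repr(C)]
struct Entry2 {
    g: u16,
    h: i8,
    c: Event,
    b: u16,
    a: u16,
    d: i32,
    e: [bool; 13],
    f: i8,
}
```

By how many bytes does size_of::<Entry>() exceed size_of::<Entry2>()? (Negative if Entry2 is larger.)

Event: @0: pitch [4B, align 4] → 4; @4: depth [2B, align 2] → 6; @6: mip_level [2B, align 2] → 8; @8: layer [1B, align 1] → 9; +3 pad (align 4); @12: stride [4B, align 4] → 16; size 16, align 4
@0: h [1B, align 1] → 1
+1 pad (align 2)
@2: b [2B, align 2] → 4
@4: a [2B, align 2] → 6
@6: f [1B, align 1] → 7
+1 pad (align 2)
@8: g [2B, align 2] → 10
@10: e [13B, align 1] → 23
+1 pad (align 4)
@24: d [4B, align 4] → 28
@28: c [16B, align 4] → 44
size 44, align 4
— Entry2 —
@0: g [2B, align 2] → 2
@2: h [1B, align 1] → 3
+1 pad (align 4)
@4: c [16B, align 4] → 20
@20: b [2B, align 2] → 22
@22: a [2B, align 2] → 24
@24: d [4B, align 4] → 28
@28: e [13B, align 1] → 41
@41: f [1B, align 1] → 42
+2 tail pad (align 4)
size 44, align 4
44 − 44 = 0

0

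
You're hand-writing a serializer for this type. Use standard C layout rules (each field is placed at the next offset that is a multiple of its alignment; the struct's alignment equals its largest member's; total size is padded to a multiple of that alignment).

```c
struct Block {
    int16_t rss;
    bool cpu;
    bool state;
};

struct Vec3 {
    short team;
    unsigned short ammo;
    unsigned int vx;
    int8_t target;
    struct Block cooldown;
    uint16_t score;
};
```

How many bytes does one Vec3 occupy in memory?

Block: rss at 0 (size 2, align 2) → ends 2; cpu at 2 (size 1, align 1) → ends 3; state at 3 (size 1, align 1) → ends 4; total 4 bytes, alignment 2
team at 0 (size 2, align 2) → ends 2
ammo at 2 (size 2, align 2) → ends 4
vx at 4 (size 4, align 4) → ends 8
target at 8 (size 1, align 1) → ends 9
pad 1 to align 2 for cooldown
cooldown at 10 (size 4, align 2) → ends 14
score at 14 (size 2, align 2) → ends 16
total 16 bytes, alignment 4

16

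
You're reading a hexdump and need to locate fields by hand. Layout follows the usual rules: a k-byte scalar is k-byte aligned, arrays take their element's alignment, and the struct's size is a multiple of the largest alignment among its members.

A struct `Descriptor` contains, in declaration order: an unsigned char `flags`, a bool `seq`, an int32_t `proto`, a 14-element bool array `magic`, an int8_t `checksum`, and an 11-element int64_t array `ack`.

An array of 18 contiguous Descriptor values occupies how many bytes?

flags at 0 (size 1, align 1) → ends 1
seq at 1 (size 1, align 1) → ends 2
pad 2 to align 4 for proto
proto at 4 (size 4, align 4) → ends 8
magic at 8 (size 14, align 1) → ends 22
checksum at 22 (size 1, align 1) → ends 23
pad 1 to align 8 for ack
ack at 24 (size 88, align 8) → ends 112
total 112 bytes, alignment 8
array of 18: 18 × 112 = 2016

2016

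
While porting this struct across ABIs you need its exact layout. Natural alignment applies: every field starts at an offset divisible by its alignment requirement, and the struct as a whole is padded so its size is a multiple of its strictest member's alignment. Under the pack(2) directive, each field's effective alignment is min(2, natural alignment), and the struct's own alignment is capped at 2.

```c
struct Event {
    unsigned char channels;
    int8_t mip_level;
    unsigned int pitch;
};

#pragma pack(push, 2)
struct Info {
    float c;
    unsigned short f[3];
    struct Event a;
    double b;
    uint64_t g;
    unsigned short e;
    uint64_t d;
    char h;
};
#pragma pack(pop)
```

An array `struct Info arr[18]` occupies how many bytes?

Event: channels at 0 (size 1, align 1) → ends 1; mip_level at 1 (size 1, align 1) → ends 2; pad 2 to align 4 for pitch; pitch at 4 (size 4, align 4) → ends 8; total 8 bytes, alignment 4
c at 0 (size 4, align 2) → ends 4
f at 4 (size 6, align 2) → ends 10
a at 10 (size 8, align 2) → ends 18
b at 18 (size 8, align 2) → ends 26
g at 26 (size 8, align 2) → ends 34
e at 34 (size 2, align 2) → ends 36
d at 36 (size 8, align 2) → ends 44
h at 44 (size 1, align 1) → ends 45
tail pad 1 to reach multiple of 2
total 46 bytes, alignment 2
array of 18: 18 × 46 = 828

828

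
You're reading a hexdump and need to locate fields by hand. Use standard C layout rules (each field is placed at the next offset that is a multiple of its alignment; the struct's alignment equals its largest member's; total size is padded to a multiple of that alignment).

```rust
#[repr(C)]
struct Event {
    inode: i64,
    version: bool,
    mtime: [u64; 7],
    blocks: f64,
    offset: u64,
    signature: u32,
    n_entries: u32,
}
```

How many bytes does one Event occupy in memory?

@0: inode [8B, align 8] → 8
@8: version [1B, align 1] → 9
+7 pad (align 8)
@16: mtime [56B, align 8] → 72
@72: blocks [8B, align 8] → 80
@80: offset [8B, align 8] → 88
@88: signature [4B, align 4] → 92
@92: n_entries [4B, align 4] → 96
size 96, align 8

96 bytes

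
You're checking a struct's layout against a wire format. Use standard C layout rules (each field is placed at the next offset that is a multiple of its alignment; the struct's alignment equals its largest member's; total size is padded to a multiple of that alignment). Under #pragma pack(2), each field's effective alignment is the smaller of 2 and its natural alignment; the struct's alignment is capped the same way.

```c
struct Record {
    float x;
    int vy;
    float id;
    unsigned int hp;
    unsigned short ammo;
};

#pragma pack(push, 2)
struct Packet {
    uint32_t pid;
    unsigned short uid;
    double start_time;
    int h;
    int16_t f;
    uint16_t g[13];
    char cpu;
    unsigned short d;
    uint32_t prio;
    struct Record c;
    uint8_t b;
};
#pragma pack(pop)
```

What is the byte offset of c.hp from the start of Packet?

Record: 0..4  x  (4B, 4-aligned); 4..8  vy  (4B, 4-aligned); 8..12  id  (4B, 4-aligned); 12..16  hp  (4B, 4-aligned); 16..18  ammo  (2B, 2-aligned); 18..20  -- tail padding (2B); sizeof = 20, alignof = 4
0..4  pid  (4B, 2-aligned)
4..6  uid  (2B, 2-aligned)
6..14  start_time  (8B, 2-aligned)
14..18  h  (4B, 2-aligned)
18..20  f  (2B, 2-aligned)
20..46  g  (26B, 2-aligned)
46..47  cpu  (1B, 1-aligned)
47..48  -- padding (1B)
48..50  d  (2B, 2-aligned)
50..54  prio  (4B, 2-aligned)
54..74  c  (20B, 2-aligned)
within Record: hp at 12
54 + 12 = 66

66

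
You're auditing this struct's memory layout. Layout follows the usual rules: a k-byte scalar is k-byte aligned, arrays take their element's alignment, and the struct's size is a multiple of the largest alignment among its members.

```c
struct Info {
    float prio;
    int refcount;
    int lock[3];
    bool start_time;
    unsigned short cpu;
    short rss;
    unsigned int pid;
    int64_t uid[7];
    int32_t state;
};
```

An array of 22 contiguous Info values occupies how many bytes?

2112

0..4  prio  (4B, 4-aligned)
4..8  refcount  (4B, 4-aligned)
8..20  lock  (12B, 4-aligned)
20..21  start_time  (1B, 1-aligned)
21..22  -- padding (1B)
22..24  cpu  (2B, 2-aligned)
24..26  rss  (2B, 2-aligned)
26..28  -- padding (2B)
28..32  pid  (4B, 4-aligned)
32..88  uid  (56B, 8-aligned)
88..92  state  (4B, 4-aligned)
92..96  -- tail padding (4B)
sizeof = 96, alignof = 8
array of 22: 22 × 96 = 2112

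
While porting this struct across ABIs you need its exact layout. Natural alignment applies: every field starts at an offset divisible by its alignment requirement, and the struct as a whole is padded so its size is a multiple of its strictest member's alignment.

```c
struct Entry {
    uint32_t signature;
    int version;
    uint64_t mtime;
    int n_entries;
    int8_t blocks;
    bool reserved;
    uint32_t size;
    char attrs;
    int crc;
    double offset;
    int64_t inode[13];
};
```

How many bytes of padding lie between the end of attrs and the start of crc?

3

@0: signature [4B, align 4] → 4
@4: version [4B, align 4] → 8
@8: mtime [8B, align 8] → 16
@16: n_entries [4B, align 4] → 20
@20: blocks [1B, align 1] → 21
@21: reserved [1B, align 1] → 22
+2 pad (align 4)
@24: size [4B, align 4] → 28
@28: attrs [1B, align 1] → 29
+3 pad (align 4)
@32: crc [4B, align 4] → 36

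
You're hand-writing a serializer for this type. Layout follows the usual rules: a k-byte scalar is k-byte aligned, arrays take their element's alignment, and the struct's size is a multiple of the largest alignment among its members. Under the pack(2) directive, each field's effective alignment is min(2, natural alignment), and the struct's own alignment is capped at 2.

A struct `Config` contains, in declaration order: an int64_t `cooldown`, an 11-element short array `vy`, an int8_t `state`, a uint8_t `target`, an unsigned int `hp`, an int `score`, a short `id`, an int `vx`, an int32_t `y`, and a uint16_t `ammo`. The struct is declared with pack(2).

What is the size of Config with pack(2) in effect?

cooldown at 0 (size 8, align 2) → ends 8
vy at 8 (size 22, align 2) → ends 30
state at 30 (size 1, align 1) → ends 31
target at 31 (size 1, align 1) → ends 32
hp at 32 (size 4, align 2) → ends 36
score at 36 (size 4, align 2) → ends 40
id at 40 (size 2, align 2) → ends 42
vx at 42 (size 4, align 2) → ends 46
y at 46 (size 4, align 2) → ends 50
ammo at 50 (size 2, align 2) → ends 52
total 52 bytes, alignment 2

52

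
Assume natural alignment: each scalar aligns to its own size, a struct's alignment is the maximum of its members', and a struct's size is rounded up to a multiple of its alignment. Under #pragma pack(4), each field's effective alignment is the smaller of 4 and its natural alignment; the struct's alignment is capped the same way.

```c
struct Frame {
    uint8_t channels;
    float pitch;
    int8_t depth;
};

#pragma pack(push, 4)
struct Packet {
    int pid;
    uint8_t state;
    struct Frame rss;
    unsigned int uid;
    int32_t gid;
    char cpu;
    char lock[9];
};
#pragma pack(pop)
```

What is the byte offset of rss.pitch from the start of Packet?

Frame: 0..1  channels  (1B, 1-aligned); 1..4  -- padding (3B); 4..8  pitch  (4B, 4-aligned); 8..9  depth  (1B, 1-aligned); 9..12  -- tail padding (3B); sizeof = 12, alignof = 4
0..4  pid  (4B, 4-aligned)
4..5  state  (1B, 1-aligned)
5..8  -- padding (3B)
8..20  rss  (12B, 4-aligned)
within Frame: pitch at 4
8 + 4 = 12

12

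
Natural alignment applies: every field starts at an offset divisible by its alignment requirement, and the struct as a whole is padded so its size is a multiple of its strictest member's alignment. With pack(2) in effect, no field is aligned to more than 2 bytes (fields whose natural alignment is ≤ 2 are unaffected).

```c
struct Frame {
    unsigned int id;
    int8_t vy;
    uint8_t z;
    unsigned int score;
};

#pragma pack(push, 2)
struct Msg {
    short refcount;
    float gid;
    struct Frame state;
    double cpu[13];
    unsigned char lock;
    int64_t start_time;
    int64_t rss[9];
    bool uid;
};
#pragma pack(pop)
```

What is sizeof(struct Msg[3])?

618

Frame: id at 0 (size 4, align 4) → ends 4; vy at 4 (size 1, align 1) → ends 5; z at 5 (size 1, align 1) → ends 6; pad 2 to align 4 for score; score at 8 (size 4, align 4) → ends 12; total 12 bytes, alignment 4
refcount at 0 (size 2, align 2) → ends 2
gid at 2 (size 4, align 2) → ends 6
state at 6 (size 12, align 2) → ends 18
cpu at 18 (size 104, align 2) → ends 122
lock at 122 (size 1, align 1) → ends 123
pad 1 to align 2 for start_time
start_time at 124 (size 8, align 2) → ends 132
rss at 132 (size 72, align 2) → ends 204
uid at 204 (size 1, align 1) → ends 205
tail pad 1 to reach multiple of 2
total 206 bytes, alignment 2
array of 3: 3 × 206 = 618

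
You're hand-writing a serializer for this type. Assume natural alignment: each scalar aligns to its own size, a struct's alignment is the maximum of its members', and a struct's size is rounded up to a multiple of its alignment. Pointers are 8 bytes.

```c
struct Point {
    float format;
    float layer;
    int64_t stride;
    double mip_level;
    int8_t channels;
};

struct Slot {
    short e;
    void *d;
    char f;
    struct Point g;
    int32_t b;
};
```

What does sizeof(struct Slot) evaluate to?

64

Point: @0: format [4B, align 4] → 4; @4: layer [4B, align 4] → 8; @8: stride [8B, align 8] → 16; @16: mip_level [8B, align 8] → 24; @24: channels [1B, align 1] → 25; +7 tail pad (align 8); size 32, align 8
@0: e [2B, align 2] → 2
+6 pad (align 8)
@8: d [8B, align 8] → 16
@16: f [1B, align 1] → 17
+7 pad (align 8)
@24: g [32B, align 8] → 56
@56: b [4B, align 4] → 60
+4 tail pad (align 8)
size 64, align 8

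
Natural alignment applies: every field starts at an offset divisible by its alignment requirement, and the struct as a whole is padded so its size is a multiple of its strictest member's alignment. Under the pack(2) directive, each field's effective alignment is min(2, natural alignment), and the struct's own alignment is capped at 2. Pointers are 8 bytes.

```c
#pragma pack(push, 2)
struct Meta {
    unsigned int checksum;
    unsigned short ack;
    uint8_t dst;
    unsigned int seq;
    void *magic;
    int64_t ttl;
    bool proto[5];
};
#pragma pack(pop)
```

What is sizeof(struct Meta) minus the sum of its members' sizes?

@0: checksum [4B, align 2] → 4
@4: ack [2B, align 2] → 6
@6: dst [1B, align 1] → 7
+1 pad (align 2)
@8: seq [4B, align 2] → 12
@12: magic [8B, align 2] → 20
@20: ttl [8B, align 2] → 28
@28: proto [5B, align 1] → 33
+1 tail pad (align 2)
size 34, align 2
data bytes 32, size 34 → padding 2

2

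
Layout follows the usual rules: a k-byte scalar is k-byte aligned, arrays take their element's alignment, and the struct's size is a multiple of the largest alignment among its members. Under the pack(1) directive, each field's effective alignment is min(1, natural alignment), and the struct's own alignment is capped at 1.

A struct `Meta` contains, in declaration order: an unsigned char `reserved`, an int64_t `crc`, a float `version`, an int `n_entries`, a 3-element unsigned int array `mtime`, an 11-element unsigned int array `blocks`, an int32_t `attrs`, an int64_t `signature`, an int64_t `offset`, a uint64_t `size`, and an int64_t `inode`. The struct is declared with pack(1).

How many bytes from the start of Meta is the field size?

93

reserved at 0 (size 1, align 1) → ends 1
crc at 1 (size 8, align 1) → ends 9
version at 9 (size 4, align 1) → ends 13
n_entries at 13 (size 4, align 1) → ends 17
mtime at 17 (size 12, align 1) → ends 29
blocks at 29 (size 44, align 1) → ends 73
attrs at 73 (size 4, align 1) → ends 77
signature at 77 (size 8, align 1) → ends 85
offset at 85 (size 8, align 1) → ends 93
size at 93 (size 8, align 1) → ends 101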